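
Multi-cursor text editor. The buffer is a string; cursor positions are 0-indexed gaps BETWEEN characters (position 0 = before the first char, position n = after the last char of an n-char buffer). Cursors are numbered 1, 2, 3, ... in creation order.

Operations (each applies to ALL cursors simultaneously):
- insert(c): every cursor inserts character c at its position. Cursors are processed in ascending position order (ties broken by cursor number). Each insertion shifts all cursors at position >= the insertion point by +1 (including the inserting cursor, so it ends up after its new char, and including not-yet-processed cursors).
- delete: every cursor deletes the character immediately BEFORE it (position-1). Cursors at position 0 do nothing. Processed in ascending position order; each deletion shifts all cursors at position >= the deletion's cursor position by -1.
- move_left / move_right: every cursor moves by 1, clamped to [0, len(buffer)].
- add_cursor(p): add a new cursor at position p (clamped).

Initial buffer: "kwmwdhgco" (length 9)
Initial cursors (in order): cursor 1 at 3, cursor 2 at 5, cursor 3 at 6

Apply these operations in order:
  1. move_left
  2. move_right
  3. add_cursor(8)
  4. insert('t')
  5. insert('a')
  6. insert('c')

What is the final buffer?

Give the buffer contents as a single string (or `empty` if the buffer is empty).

After op 1 (move_left): buffer="kwmwdhgco" (len 9), cursors c1@2 c2@4 c3@5, authorship .........
After op 2 (move_right): buffer="kwmwdhgco" (len 9), cursors c1@3 c2@5 c3@6, authorship .........
After op 3 (add_cursor(8)): buffer="kwmwdhgco" (len 9), cursors c1@3 c2@5 c3@6 c4@8, authorship .........
After op 4 (insert('t')): buffer="kwmtwdthtgcto" (len 13), cursors c1@4 c2@7 c3@9 c4@12, authorship ...1..2.3..4.
After op 5 (insert('a')): buffer="kwmtawdtahtagctao" (len 17), cursors c1@5 c2@9 c3@12 c4@16, authorship ...11..22.33..44.
After op 6 (insert('c')): buffer="kwmtacwdtachtacgctaco" (len 21), cursors c1@6 c2@11 c3@15 c4@20, authorship ...111..222.333..444.

Answer: kwmtacwdtachtacgctaco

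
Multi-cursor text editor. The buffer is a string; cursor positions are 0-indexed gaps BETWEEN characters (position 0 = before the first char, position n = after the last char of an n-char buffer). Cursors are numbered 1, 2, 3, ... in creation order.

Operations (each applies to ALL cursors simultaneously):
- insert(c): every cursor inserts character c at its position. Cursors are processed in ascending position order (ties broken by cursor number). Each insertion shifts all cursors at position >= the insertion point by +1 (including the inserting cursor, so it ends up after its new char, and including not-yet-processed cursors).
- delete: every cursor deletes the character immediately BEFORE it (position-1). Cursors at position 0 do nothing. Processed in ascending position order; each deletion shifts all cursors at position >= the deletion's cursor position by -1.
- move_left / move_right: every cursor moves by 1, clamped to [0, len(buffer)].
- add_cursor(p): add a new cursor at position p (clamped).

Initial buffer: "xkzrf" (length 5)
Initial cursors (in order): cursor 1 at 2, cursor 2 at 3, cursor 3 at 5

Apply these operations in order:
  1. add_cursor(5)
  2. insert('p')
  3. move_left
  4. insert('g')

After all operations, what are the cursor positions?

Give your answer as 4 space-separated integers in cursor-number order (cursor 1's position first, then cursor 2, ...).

After op 1 (add_cursor(5)): buffer="xkzrf" (len 5), cursors c1@2 c2@3 c3@5 c4@5, authorship .....
After op 2 (insert('p')): buffer="xkpzprfpp" (len 9), cursors c1@3 c2@5 c3@9 c4@9, authorship ..1.2..34
After op 3 (move_left): buffer="xkpzprfpp" (len 9), cursors c1@2 c2@4 c3@8 c4@8, authorship ..1.2..34
After op 4 (insert('g')): buffer="xkgpzgprfpggp" (len 13), cursors c1@3 c2@6 c3@12 c4@12, authorship ..11.22..3344

Answer: 3 6 12 12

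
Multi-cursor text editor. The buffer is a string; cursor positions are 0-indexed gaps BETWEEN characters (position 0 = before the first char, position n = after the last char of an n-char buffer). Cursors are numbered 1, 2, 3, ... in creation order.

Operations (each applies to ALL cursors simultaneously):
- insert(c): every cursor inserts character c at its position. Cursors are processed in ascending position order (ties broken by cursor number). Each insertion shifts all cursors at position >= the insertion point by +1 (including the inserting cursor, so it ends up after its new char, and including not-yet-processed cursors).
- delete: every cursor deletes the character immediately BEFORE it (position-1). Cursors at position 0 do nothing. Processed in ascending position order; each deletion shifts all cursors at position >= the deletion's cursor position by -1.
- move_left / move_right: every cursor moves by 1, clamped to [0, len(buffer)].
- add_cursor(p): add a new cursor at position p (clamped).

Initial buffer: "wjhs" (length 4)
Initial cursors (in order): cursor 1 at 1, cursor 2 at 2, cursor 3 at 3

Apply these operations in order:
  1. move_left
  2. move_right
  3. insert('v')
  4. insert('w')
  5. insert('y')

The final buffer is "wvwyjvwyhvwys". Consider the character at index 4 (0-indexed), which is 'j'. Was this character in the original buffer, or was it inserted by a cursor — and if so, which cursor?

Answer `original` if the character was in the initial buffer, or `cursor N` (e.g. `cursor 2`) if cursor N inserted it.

After op 1 (move_left): buffer="wjhs" (len 4), cursors c1@0 c2@1 c3@2, authorship ....
After op 2 (move_right): buffer="wjhs" (len 4), cursors c1@1 c2@2 c3@3, authorship ....
After op 3 (insert('v')): buffer="wvjvhvs" (len 7), cursors c1@2 c2@4 c3@6, authorship .1.2.3.
After op 4 (insert('w')): buffer="wvwjvwhvws" (len 10), cursors c1@3 c2@6 c3@9, authorship .11.22.33.
After op 5 (insert('y')): buffer="wvwyjvwyhvwys" (len 13), cursors c1@4 c2@8 c3@12, authorship .111.222.333.
Authorship (.=original, N=cursor N): . 1 1 1 . 2 2 2 . 3 3 3 .
Index 4: author = original

Answer: original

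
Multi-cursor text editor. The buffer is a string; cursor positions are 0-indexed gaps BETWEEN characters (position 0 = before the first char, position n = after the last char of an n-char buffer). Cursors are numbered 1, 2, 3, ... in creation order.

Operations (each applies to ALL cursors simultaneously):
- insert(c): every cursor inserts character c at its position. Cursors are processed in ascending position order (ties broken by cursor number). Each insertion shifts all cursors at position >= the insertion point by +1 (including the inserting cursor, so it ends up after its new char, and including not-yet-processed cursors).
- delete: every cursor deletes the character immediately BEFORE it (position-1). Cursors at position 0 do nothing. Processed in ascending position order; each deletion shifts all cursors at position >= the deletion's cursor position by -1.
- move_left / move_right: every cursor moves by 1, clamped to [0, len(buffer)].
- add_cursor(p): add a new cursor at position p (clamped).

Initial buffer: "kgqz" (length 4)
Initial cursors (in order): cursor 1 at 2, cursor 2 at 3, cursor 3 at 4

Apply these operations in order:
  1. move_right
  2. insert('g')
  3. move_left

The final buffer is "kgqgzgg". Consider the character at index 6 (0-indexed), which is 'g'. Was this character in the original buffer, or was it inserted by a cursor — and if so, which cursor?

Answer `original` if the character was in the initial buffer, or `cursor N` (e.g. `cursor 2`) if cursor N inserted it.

Answer: cursor 3

Derivation:
After op 1 (move_right): buffer="kgqz" (len 4), cursors c1@3 c2@4 c3@4, authorship ....
After op 2 (insert('g')): buffer="kgqgzgg" (len 7), cursors c1@4 c2@7 c3@7, authorship ...1.23
After op 3 (move_left): buffer="kgqgzgg" (len 7), cursors c1@3 c2@6 c3@6, authorship ...1.23
Authorship (.=original, N=cursor N): . . . 1 . 2 3
Index 6: author = 3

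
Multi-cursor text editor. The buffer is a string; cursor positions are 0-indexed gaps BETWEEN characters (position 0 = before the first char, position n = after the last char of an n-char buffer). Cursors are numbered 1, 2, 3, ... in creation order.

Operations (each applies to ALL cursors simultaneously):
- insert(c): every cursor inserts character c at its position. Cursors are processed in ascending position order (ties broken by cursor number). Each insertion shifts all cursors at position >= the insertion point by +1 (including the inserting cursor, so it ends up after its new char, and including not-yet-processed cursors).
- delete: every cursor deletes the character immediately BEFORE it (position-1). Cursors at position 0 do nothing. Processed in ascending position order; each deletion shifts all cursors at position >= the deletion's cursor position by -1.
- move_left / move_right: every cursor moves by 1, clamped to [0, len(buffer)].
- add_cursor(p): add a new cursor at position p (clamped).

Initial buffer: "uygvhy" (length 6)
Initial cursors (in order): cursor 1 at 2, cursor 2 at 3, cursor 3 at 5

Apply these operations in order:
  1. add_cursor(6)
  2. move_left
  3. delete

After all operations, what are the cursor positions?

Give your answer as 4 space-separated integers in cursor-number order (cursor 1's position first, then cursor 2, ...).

After op 1 (add_cursor(6)): buffer="uygvhy" (len 6), cursors c1@2 c2@3 c3@5 c4@6, authorship ......
After op 2 (move_left): buffer="uygvhy" (len 6), cursors c1@1 c2@2 c3@4 c4@5, authorship ......
After op 3 (delete): buffer="gy" (len 2), cursors c1@0 c2@0 c3@1 c4@1, authorship ..

Answer: 0 0 1 1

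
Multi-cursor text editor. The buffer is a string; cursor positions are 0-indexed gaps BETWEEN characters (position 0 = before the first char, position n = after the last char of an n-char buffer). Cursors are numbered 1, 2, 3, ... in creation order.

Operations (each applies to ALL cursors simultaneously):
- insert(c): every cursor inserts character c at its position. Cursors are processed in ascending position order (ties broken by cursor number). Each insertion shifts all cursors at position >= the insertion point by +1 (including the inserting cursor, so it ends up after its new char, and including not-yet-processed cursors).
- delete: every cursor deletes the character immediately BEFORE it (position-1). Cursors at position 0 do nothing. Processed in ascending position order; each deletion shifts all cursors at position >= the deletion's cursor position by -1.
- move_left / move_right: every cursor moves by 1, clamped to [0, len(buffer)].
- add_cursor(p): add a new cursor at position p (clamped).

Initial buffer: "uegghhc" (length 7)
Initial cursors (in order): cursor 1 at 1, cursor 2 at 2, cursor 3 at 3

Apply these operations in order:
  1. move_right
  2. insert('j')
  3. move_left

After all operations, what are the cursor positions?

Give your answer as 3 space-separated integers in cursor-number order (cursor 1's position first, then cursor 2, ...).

After op 1 (move_right): buffer="uegghhc" (len 7), cursors c1@2 c2@3 c3@4, authorship .......
After op 2 (insert('j')): buffer="uejgjgjhhc" (len 10), cursors c1@3 c2@5 c3@7, authorship ..1.2.3...
After op 3 (move_left): buffer="uejgjgjhhc" (len 10), cursors c1@2 c2@4 c3@6, authorship ..1.2.3...

Answer: 2 4 6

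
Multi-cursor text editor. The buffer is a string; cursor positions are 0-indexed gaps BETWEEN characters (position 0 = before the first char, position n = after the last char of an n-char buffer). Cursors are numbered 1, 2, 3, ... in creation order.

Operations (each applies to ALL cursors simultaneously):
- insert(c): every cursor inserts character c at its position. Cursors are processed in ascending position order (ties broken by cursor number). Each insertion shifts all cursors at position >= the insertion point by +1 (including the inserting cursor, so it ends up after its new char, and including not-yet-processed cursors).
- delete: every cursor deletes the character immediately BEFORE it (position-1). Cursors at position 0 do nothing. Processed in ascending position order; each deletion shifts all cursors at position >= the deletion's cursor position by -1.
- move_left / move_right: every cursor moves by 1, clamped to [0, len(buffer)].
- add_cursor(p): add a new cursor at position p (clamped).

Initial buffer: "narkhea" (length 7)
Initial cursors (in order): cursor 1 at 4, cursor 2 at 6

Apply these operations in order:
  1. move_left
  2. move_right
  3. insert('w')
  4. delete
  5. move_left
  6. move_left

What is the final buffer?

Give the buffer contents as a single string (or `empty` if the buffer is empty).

Answer: narkhea

Derivation:
After op 1 (move_left): buffer="narkhea" (len 7), cursors c1@3 c2@5, authorship .......
After op 2 (move_right): buffer="narkhea" (len 7), cursors c1@4 c2@6, authorship .......
After op 3 (insert('w')): buffer="narkwhewa" (len 9), cursors c1@5 c2@8, authorship ....1..2.
After op 4 (delete): buffer="narkhea" (len 7), cursors c1@4 c2@6, authorship .......
After op 5 (move_left): buffer="narkhea" (len 7), cursors c1@3 c2@5, authorship .......
After op 6 (move_left): buffer="narkhea" (len 7), cursors c1@2 c2@4, authorship .......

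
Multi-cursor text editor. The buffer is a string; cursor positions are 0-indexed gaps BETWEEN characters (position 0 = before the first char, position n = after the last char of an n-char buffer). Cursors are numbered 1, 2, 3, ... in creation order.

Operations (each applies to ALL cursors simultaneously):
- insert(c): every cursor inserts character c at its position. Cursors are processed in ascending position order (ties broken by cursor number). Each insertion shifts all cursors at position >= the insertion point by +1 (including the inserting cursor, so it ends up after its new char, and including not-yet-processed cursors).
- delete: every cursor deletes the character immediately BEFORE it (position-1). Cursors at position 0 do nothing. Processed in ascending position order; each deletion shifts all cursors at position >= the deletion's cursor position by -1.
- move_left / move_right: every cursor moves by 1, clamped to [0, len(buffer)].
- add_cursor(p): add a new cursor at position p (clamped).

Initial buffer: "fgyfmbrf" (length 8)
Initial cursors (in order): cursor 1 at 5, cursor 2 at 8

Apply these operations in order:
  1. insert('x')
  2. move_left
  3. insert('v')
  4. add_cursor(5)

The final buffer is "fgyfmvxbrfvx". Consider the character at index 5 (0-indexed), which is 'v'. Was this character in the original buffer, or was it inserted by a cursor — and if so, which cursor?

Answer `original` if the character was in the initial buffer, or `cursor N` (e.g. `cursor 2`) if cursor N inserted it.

After op 1 (insert('x')): buffer="fgyfmxbrfx" (len 10), cursors c1@6 c2@10, authorship .....1...2
After op 2 (move_left): buffer="fgyfmxbrfx" (len 10), cursors c1@5 c2@9, authorship .....1...2
After op 3 (insert('v')): buffer="fgyfmvxbrfvx" (len 12), cursors c1@6 c2@11, authorship .....11...22
After op 4 (add_cursor(5)): buffer="fgyfmvxbrfvx" (len 12), cursors c3@5 c1@6 c2@11, authorship .....11...22
Authorship (.=original, N=cursor N): . . . . . 1 1 . . . 2 2
Index 5: author = 1

Answer: cursor 1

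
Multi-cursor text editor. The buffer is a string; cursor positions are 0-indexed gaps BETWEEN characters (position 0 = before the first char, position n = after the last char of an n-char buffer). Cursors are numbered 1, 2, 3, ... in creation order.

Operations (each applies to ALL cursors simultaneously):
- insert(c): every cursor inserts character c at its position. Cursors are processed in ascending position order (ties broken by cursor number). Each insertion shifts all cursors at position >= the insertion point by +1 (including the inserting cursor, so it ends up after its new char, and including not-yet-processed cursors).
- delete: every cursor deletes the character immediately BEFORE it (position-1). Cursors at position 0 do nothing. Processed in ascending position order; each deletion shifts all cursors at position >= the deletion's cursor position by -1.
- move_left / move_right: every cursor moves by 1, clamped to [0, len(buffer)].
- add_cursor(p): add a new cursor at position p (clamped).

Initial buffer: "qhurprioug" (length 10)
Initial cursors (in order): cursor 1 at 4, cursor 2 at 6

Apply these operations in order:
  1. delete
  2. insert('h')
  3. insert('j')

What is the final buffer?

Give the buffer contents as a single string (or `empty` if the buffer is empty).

Answer: qhuhjphjioug

Derivation:
After op 1 (delete): buffer="qhupioug" (len 8), cursors c1@3 c2@4, authorship ........
After op 2 (insert('h')): buffer="qhuhphioug" (len 10), cursors c1@4 c2@6, authorship ...1.2....
After op 3 (insert('j')): buffer="qhuhjphjioug" (len 12), cursors c1@5 c2@8, authorship ...11.22....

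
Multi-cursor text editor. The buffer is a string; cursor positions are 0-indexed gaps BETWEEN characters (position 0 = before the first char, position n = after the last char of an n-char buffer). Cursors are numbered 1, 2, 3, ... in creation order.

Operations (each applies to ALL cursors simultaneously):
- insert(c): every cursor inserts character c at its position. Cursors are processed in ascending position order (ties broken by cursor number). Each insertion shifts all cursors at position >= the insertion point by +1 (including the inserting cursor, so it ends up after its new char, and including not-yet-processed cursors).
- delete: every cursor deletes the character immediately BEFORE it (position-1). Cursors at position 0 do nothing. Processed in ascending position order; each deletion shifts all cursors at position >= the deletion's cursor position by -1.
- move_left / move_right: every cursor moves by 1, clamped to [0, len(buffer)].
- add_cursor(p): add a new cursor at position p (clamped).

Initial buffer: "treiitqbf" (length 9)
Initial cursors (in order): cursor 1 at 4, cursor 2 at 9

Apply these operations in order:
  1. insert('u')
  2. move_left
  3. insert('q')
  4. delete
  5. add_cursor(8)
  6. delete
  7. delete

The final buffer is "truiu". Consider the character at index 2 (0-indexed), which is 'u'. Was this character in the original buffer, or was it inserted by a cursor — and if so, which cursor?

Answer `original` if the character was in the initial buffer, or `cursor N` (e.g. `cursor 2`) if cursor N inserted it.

After op 1 (insert('u')): buffer="treiuitqbfu" (len 11), cursors c1@5 c2@11, authorship ....1.....2
After op 2 (move_left): buffer="treiuitqbfu" (len 11), cursors c1@4 c2@10, authorship ....1.....2
After op 3 (insert('q')): buffer="treiquitqbfqu" (len 13), cursors c1@5 c2@12, authorship ....11.....22
After op 4 (delete): buffer="treiuitqbfu" (len 11), cursors c1@4 c2@10, authorship ....1.....2
After op 5 (add_cursor(8)): buffer="treiuitqbfu" (len 11), cursors c1@4 c3@8 c2@10, authorship ....1.....2
After op 6 (delete): buffer="treuitbu" (len 8), cursors c1@3 c3@6 c2@7, authorship ...1...2
After op 7 (delete): buffer="truiu" (len 5), cursors c1@2 c2@4 c3@4, authorship ..1.2
Authorship (.=original, N=cursor N): . . 1 . 2
Index 2: author = 1

Answer: cursor 1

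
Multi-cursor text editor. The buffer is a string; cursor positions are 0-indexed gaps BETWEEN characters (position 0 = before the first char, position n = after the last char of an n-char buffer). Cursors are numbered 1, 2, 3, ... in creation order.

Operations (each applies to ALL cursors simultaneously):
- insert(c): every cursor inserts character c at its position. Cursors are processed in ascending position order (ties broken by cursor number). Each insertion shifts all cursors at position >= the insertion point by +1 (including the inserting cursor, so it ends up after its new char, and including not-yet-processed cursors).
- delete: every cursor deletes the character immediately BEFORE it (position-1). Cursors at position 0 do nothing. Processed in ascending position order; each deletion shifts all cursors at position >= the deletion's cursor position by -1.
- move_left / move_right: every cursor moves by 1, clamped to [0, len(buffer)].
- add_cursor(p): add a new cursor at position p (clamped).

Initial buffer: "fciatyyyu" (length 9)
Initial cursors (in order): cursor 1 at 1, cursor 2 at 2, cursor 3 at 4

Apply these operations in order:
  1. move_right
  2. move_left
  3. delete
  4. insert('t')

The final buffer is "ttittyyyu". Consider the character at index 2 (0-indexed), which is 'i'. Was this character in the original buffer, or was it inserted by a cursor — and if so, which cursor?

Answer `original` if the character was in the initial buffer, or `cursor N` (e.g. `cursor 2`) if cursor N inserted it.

Answer: original

Derivation:
After op 1 (move_right): buffer="fciatyyyu" (len 9), cursors c1@2 c2@3 c3@5, authorship .........
After op 2 (move_left): buffer="fciatyyyu" (len 9), cursors c1@1 c2@2 c3@4, authorship .........
After op 3 (delete): buffer="ityyyu" (len 6), cursors c1@0 c2@0 c3@1, authorship ......
After op 4 (insert('t')): buffer="ttittyyyu" (len 9), cursors c1@2 c2@2 c3@4, authorship 12.3.....
Authorship (.=original, N=cursor N): 1 2 . 3 . . . . .
Index 2: author = original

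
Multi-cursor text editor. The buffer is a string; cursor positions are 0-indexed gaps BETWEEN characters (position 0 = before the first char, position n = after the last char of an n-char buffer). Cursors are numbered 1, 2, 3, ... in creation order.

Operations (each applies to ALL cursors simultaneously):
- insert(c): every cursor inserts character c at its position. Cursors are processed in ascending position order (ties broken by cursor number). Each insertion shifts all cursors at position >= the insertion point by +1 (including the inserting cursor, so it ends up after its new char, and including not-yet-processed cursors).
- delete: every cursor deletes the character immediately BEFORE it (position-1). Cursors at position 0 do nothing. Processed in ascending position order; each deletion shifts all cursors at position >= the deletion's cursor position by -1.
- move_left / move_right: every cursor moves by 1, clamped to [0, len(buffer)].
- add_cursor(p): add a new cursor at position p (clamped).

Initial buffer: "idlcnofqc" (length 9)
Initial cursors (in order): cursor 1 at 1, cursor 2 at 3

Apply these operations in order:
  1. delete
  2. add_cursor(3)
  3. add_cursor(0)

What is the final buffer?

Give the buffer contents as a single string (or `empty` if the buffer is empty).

Answer: dcnofqc

Derivation:
After op 1 (delete): buffer="dcnofqc" (len 7), cursors c1@0 c2@1, authorship .......
After op 2 (add_cursor(3)): buffer="dcnofqc" (len 7), cursors c1@0 c2@1 c3@3, authorship .......
After op 3 (add_cursor(0)): buffer="dcnofqc" (len 7), cursors c1@0 c4@0 c2@1 c3@3, authorship .......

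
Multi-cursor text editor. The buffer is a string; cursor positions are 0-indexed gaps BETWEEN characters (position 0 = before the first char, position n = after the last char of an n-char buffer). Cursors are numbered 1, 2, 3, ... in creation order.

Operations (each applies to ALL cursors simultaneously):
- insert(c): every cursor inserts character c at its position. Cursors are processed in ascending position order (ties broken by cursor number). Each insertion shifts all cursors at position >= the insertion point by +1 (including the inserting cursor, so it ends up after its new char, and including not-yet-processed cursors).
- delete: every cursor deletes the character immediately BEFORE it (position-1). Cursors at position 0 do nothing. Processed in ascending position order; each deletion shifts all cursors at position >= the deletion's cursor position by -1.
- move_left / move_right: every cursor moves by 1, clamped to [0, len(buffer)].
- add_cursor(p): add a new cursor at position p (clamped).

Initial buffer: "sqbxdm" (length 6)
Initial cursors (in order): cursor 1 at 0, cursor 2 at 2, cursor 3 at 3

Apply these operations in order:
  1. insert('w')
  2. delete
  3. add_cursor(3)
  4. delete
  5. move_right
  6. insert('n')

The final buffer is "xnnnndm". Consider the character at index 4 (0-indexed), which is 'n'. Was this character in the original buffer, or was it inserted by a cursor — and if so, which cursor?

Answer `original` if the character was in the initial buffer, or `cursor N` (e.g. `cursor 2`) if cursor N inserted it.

Answer: cursor 4

Derivation:
After op 1 (insert('w')): buffer="wsqwbwxdm" (len 9), cursors c1@1 c2@4 c3@6, authorship 1..2.3...
After op 2 (delete): buffer="sqbxdm" (len 6), cursors c1@0 c2@2 c3@3, authorship ......
After op 3 (add_cursor(3)): buffer="sqbxdm" (len 6), cursors c1@0 c2@2 c3@3 c4@3, authorship ......
After op 4 (delete): buffer="xdm" (len 3), cursors c1@0 c2@0 c3@0 c4@0, authorship ...
After op 5 (move_right): buffer="xdm" (len 3), cursors c1@1 c2@1 c3@1 c4@1, authorship ...
After op 6 (insert('n')): buffer="xnnnndm" (len 7), cursors c1@5 c2@5 c3@5 c4@5, authorship .1234..
Authorship (.=original, N=cursor N): . 1 2 3 4 . .
Index 4: author = 4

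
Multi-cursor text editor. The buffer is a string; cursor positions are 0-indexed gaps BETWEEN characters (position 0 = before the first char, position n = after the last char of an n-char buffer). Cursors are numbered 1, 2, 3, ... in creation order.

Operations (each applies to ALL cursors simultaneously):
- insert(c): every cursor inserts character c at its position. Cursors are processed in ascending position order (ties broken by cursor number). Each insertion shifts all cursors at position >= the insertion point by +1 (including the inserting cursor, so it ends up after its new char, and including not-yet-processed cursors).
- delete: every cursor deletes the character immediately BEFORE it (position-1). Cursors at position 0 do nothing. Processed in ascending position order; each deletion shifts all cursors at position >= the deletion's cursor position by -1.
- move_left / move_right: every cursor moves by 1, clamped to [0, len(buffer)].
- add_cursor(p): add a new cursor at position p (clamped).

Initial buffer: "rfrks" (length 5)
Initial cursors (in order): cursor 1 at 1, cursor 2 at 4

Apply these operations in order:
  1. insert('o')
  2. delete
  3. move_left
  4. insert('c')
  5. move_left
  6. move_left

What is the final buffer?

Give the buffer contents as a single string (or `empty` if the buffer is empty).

After op 1 (insert('o')): buffer="rofrkos" (len 7), cursors c1@2 c2@6, authorship .1...2.
After op 2 (delete): buffer="rfrks" (len 5), cursors c1@1 c2@4, authorship .....
After op 3 (move_left): buffer="rfrks" (len 5), cursors c1@0 c2@3, authorship .....
After op 4 (insert('c')): buffer="crfrcks" (len 7), cursors c1@1 c2@5, authorship 1...2..
After op 5 (move_left): buffer="crfrcks" (len 7), cursors c1@0 c2@4, authorship 1...2..
After op 6 (move_left): buffer="crfrcks" (len 7), cursors c1@0 c2@3, authorship 1...2..

Answer: crfrcks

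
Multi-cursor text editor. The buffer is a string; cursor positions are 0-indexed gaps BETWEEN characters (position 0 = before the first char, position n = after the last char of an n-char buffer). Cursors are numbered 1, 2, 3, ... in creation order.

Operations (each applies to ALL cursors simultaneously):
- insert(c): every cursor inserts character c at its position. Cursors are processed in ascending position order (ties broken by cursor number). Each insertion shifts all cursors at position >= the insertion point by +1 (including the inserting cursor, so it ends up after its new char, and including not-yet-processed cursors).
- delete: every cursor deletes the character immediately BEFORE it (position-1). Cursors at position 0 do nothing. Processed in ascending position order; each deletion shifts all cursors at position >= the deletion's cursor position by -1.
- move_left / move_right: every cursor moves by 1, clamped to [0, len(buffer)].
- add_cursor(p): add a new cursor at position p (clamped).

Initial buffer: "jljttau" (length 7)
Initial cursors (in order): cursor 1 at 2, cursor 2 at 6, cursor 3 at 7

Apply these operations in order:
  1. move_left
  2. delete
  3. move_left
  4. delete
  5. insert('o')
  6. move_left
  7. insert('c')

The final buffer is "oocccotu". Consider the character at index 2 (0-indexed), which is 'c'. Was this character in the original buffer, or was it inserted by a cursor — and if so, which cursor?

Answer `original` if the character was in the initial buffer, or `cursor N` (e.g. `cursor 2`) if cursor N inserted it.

Answer: cursor 1

Derivation:
After op 1 (move_left): buffer="jljttau" (len 7), cursors c1@1 c2@5 c3@6, authorship .......
After op 2 (delete): buffer="ljtu" (len 4), cursors c1@0 c2@3 c3@3, authorship ....
After op 3 (move_left): buffer="ljtu" (len 4), cursors c1@0 c2@2 c3@2, authorship ....
After op 4 (delete): buffer="tu" (len 2), cursors c1@0 c2@0 c3@0, authorship ..
After op 5 (insert('o')): buffer="oootu" (len 5), cursors c1@3 c2@3 c3@3, authorship 123..
After op 6 (move_left): buffer="oootu" (len 5), cursors c1@2 c2@2 c3@2, authorship 123..
After op 7 (insert('c')): buffer="oocccotu" (len 8), cursors c1@5 c2@5 c3@5, authorship 121233..
Authorship (.=original, N=cursor N): 1 2 1 2 3 3 . .
Index 2: author = 1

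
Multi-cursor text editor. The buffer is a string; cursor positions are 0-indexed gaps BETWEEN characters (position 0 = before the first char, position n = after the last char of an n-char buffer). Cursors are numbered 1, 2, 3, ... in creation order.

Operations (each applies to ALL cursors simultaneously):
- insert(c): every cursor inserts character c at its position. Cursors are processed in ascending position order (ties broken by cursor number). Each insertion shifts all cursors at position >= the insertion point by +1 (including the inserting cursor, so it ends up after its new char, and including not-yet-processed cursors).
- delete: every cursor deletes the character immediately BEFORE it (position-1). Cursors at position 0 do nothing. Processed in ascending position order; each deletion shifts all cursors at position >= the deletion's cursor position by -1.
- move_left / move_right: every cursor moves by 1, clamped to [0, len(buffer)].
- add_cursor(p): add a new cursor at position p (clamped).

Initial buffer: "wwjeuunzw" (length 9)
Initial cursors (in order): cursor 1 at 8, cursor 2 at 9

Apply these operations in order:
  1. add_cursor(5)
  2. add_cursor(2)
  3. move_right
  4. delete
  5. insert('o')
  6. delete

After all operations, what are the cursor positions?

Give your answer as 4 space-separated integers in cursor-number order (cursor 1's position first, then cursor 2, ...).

After op 1 (add_cursor(5)): buffer="wwjeuunzw" (len 9), cursors c3@5 c1@8 c2@9, authorship .........
After op 2 (add_cursor(2)): buffer="wwjeuunzw" (len 9), cursors c4@2 c3@5 c1@8 c2@9, authorship .........
After op 3 (move_right): buffer="wwjeuunzw" (len 9), cursors c4@3 c3@6 c1@9 c2@9, authorship .........
After op 4 (delete): buffer="wweun" (len 5), cursors c4@2 c3@4 c1@5 c2@5, authorship .....
After op 5 (insert('o')): buffer="wwoeuonoo" (len 9), cursors c4@3 c3@6 c1@9 c2@9, authorship ..4..3.12
After op 6 (delete): buffer="wweun" (len 5), cursors c4@2 c3@4 c1@5 c2@5, authorship .....

Answer: 5 5 4 2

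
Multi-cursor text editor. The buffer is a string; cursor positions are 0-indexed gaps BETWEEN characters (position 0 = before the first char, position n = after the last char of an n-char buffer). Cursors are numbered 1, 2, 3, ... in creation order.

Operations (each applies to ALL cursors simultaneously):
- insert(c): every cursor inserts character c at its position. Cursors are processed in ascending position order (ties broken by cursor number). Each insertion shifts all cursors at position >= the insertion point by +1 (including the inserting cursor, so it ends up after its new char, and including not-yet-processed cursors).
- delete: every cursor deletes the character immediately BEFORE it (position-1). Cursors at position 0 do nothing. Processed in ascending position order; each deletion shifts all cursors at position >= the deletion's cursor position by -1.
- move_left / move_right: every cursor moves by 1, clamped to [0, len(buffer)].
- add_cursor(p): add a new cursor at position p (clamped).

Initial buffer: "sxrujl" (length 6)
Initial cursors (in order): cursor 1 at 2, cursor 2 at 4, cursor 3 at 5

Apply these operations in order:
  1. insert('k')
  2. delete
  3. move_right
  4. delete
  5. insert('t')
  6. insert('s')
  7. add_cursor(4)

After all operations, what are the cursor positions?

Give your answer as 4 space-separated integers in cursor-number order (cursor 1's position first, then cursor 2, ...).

Answer: 4 9 9 4

Derivation:
After op 1 (insert('k')): buffer="sxkrukjkl" (len 9), cursors c1@3 c2@6 c3@8, authorship ..1..2.3.
After op 2 (delete): buffer="sxrujl" (len 6), cursors c1@2 c2@4 c3@5, authorship ......
After op 3 (move_right): buffer="sxrujl" (len 6), cursors c1@3 c2@5 c3@6, authorship ......
After op 4 (delete): buffer="sxu" (len 3), cursors c1@2 c2@3 c3@3, authorship ...
After op 5 (insert('t')): buffer="sxtutt" (len 6), cursors c1@3 c2@6 c3@6, authorship ..1.23
After op 6 (insert('s')): buffer="sxtsuttss" (len 9), cursors c1@4 c2@9 c3@9, authorship ..11.2323
After op 7 (add_cursor(4)): buffer="sxtsuttss" (len 9), cursors c1@4 c4@4 c2@9 c3@9, authorship ..11.2323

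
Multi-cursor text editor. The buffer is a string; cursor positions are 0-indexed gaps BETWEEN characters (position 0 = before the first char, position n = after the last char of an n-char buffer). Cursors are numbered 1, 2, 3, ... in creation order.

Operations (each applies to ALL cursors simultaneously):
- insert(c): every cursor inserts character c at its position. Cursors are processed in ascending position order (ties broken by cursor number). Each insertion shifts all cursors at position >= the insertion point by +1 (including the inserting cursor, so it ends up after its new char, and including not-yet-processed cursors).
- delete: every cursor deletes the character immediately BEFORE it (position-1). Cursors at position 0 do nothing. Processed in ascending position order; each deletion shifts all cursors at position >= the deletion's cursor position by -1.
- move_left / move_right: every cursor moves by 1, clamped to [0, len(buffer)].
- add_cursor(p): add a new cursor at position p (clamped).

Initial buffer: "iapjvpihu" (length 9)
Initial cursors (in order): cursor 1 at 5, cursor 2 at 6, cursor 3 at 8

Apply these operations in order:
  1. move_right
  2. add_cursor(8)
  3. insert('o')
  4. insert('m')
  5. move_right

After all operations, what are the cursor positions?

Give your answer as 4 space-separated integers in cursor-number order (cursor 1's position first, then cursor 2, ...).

Answer: 9 12 17 15

Derivation:
After op 1 (move_right): buffer="iapjvpihu" (len 9), cursors c1@6 c2@7 c3@9, authorship .........
After op 2 (add_cursor(8)): buffer="iapjvpihu" (len 9), cursors c1@6 c2@7 c4@8 c3@9, authorship .........
After op 3 (insert('o')): buffer="iapjvpoiohouo" (len 13), cursors c1@7 c2@9 c4@11 c3@13, authorship ......1.2.4.3
After op 4 (insert('m')): buffer="iapjvpomiomhomuom" (len 17), cursors c1@8 c2@11 c4@14 c3@17, authorship ......11.22.44.33
After op 5 (move_right): buffer="iapjvpomiomhomuom" (len 17), cursors c1@9 c2@12 c4@15 c3@17, authorship ......11.22.44.33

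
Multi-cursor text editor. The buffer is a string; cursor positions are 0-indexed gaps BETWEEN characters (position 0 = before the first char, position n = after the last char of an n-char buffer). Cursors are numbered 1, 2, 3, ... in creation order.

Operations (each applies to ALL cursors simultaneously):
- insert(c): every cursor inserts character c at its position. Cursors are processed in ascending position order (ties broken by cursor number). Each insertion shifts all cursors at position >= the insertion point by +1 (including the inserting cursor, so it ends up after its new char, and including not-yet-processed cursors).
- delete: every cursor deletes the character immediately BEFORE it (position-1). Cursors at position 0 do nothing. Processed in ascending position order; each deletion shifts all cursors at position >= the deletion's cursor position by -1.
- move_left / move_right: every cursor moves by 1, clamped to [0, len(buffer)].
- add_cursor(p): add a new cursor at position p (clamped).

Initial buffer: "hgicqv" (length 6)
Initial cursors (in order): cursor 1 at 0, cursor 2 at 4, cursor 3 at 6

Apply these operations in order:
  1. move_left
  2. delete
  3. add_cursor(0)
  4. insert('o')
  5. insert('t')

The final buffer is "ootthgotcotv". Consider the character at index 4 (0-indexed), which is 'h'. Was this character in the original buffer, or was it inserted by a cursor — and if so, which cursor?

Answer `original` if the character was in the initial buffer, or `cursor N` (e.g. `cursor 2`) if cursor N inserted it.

After op 1 (move_left): buffer="hgicqv" (len 6), cursors c1@0 c2@3 c3@5, authorship ......
After op 2 (delete): buffer="hgcv" (len 4), cursors c1@0 c2@2 c3@3, authorship ....
After op 3 (add_cursor(0)): buffer="hgcv" (len 4), cursors c1@0 c4@0 c2@2 c3@3, authorship ....
After op 4 (insert('o')): buffer="oohgocov" (len 8), cursors c1@2 c4@2 c2@5 c3@7, authorship 14..2.3.
After op 5 (insert('t')): buffer="ootthgotcotv" (len 12), cursors c1@4 c4@4 c2@8 c3@11, authorship 1414..22.33.
Authorship (.=original, N=cursor N): 1 4 1 4 . . 2 2 . 3 3 .
Index 4: author = original

Answer: original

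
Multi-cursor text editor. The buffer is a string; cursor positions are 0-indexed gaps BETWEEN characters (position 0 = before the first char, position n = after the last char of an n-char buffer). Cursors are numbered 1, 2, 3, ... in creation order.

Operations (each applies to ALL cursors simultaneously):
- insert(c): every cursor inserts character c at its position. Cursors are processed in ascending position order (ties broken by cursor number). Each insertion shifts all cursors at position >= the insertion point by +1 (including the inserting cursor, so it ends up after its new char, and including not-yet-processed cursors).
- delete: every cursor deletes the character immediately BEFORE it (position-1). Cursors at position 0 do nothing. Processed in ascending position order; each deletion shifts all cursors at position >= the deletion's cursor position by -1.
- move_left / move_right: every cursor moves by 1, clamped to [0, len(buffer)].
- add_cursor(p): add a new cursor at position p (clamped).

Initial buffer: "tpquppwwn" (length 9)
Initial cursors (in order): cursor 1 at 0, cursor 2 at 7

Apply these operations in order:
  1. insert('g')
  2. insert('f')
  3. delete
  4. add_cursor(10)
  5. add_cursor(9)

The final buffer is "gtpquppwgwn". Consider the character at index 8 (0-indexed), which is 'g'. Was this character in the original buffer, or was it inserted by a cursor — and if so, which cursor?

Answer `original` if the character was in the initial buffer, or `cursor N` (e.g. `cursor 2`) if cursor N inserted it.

Answer: cursor 2

Derivation:
After op 1 (insert('g')): buffer="gtpquppwgwn" (len 11), cursors c1@1 c2@9, authorship 1.......2..
After op 2 (insert('f')): buffer="gftpquppwgfwn" (len 13), cursors c1@2 c2@11, authorship 11.......22..
After op 3 (delete): buffer="gtpquppwgwn" (len 11), cursors c1@1 c2@9, authorship 1.......2..
After op 4 (add_cursor(10)): buffer="gtpquppwgwn" (len 11), cursors c1@1 c2@9 c3@10, authorship 1.......2..
After op 5 (add_cursor(9)): buffer="gtpquppwgwn" (len 11), cursors c1@1 c2@9 c4@9 c3@10, authorship 1.......2..
Authorship (.=original, N=cursor N): 1 . . . . . . . 2 . .
Index 8: author = 2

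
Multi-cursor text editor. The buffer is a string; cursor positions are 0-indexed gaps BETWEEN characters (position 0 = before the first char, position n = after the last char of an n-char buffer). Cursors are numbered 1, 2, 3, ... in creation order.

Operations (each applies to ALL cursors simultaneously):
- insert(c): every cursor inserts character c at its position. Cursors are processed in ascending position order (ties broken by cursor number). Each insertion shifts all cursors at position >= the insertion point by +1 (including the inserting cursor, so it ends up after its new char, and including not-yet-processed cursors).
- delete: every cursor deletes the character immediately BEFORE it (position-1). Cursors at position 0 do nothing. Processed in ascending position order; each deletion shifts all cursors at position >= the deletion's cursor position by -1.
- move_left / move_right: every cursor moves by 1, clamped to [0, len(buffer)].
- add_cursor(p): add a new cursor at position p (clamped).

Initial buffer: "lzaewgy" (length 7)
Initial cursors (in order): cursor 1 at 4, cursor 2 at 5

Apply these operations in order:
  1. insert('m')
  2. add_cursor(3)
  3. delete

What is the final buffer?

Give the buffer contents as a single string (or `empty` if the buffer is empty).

After op 1 (insert('m')): buffer="lzaemwmgy" (len 9), cursors c1@5 c2@7, authorship ....1.2..
After op 2 (add_cursor(3)): buffer="lzaemwmgy" (len 9), cursors c3@3 c1@5 c2@7, authorship ....1.2..
After op 3 (delete): buffer="lzewgy" (len 6), cursors c3@2 c1@3 c2@4, authorship ......

Answer: lzewgy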